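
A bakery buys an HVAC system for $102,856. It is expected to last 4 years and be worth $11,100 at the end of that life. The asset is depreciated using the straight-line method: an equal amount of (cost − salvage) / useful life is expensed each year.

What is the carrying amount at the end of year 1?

$79,917

Depreciable base = $102,856 − $11,100 = $91,756.
Annual expense = $91,756 / 4 = $22,939.
End of year 1: book value $79,917.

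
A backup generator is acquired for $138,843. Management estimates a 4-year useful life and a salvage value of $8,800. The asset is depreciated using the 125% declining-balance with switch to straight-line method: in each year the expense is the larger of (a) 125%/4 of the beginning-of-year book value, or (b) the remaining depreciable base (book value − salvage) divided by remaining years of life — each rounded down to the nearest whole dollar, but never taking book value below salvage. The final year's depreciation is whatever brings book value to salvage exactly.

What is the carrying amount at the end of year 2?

$65,626

Depreciable base = $138,843 − $8,800 = $130,043.
Year 1: DB = ⌊$138,843 × 125%/4⌋ = $43,388; SL = ⌊$130,043/4⌋ = $32,510 → take DB $43,388. Book value $95,455.
Year 2: DB = ⌊$95,455 × 125%/4⌋ = $29,829; SL = ⌊$86,655/3⌋ = $28,885 → take DB $29,829. Book value $65,626.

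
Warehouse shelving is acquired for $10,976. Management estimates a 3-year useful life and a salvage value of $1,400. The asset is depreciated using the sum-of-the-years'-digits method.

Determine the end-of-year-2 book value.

$2,996

Depreciable base = $10,976 − $1,400 = $9,576.
Sum of the years' digits = 3+2+1 = 6.
Year 1: $9,576 × 3/6 = $4,788. Book value $6,188.
Year 2: $9,576 × 2/6 = $3,192. Book value $2,996.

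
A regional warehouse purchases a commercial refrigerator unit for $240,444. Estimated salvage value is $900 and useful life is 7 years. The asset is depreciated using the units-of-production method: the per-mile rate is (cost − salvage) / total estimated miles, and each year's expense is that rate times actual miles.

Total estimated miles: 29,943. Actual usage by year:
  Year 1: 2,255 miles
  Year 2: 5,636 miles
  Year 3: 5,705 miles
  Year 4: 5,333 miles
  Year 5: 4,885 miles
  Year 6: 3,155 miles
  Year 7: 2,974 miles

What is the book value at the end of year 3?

$131,676

Depreciable base = $240,444 − $900 = $239,544.
Rate = $239,544 / 29,943 miles = $8 per mile.
Year 1: 2,255 × $8 = $18,040. Book value $222,404.
Year 2: 5,636 × $8 = $45,088. Book value $177,316.
Year 3: 5,705 × $8 = $45,640. Book value $131,676.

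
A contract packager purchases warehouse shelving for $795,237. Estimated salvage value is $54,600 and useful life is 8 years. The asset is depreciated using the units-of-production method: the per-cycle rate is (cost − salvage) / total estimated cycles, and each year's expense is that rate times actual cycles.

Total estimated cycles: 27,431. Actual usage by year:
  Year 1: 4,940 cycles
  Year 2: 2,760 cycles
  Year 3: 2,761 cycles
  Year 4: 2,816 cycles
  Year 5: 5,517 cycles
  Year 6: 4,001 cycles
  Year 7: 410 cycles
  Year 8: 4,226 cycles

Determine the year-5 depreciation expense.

$148,959

Depreciable base = $795,237 − $54,600 = $740,637.
Rate = $740,637 / 27,431 cycles = $27 per cycle.
Year 1: 4,940 × $27 = $133,380. Book value $661,857.
Year 2: 2,760 × $27 = $74,520. Book value $587,337.
Year 3: 2,761 × $27 = $74,547. Book value $512,790.
Year 4: 2,816 × $27 = $76,032. Book value $436,758.
Year 5: 5,517 × $27 = $148,959. Book value $287,799.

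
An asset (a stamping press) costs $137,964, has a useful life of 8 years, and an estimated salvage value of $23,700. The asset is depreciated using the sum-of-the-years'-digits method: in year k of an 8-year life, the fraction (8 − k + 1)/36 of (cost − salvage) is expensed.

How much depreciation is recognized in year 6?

$9,522

Depreciable base = $137,964 − $23,700 = $114,264.
Sum of the years' digits = 8+7+6+5+4+3+2+1 = 36.
Year 1: $114,264 × 8/36 = $25,392. Book value $112,572.
Year 2: $114,264 × 7/36 = $22,218. Book value $90,354.
Year 3: $114,264 × 6/36 = $19,044. Book value $71,310.
Year 4: $114,264 × 5/36 = $15,870. Book value $55,440.
Year 5: $114,264 × 4/36 = $12,696. Book value $42,744.
Year 6: $114,264 × 3/36 = $9,522. Book value $33,222.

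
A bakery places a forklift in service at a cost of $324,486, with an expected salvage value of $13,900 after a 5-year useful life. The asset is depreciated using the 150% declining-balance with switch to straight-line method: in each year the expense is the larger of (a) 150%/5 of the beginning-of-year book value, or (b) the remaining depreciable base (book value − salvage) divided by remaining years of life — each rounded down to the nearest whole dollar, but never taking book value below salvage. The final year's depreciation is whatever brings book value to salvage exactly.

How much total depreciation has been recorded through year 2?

$165,487

Depreciable base = $324,486 − $13,900 = $310,586.
Year 1: DB = ⌊$324,486 × 150%/5⌋ = $97,345; SL = ⌊$310,586/5⌋ = $62,117 → take DB $97,345. Book value $227,141.
Year 2: DB = ⌊$227,141 × 150%/5⌋ = $68,142; SL = ⌊$213,241/4⌋ = $53,310 → take DB $68,142. Book value $158,999.
Accumulated through year 2 = $324,486 − $158,999 = $165,487.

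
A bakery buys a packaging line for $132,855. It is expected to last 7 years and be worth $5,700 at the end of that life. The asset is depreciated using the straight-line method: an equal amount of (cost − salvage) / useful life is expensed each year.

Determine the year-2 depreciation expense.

Depreciable base = $132,855 − $5,700 = $127,155.
Annual expense = $127,155 / 7 = $18,165.

$18,165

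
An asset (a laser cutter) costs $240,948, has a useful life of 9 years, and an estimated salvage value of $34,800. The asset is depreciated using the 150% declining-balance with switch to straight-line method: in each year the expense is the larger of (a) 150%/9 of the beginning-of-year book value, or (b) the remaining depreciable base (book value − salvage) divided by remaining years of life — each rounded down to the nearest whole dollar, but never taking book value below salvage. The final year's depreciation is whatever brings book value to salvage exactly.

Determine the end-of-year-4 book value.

Depreciable base = $240,948 − $34,800 = $206,148.
Year 1: DB = ⌊$240,948 × 150%/9⌋ = $40,158; SL = ⌊$206,148/9⌋ = $22,905 → take DB $40,158. Book value $200,790.
Year 2: DB = ⌊$200,790 × 150%/9⌋ = $33,465; SL = ⌊$165,990/8⌋ = $20,748 → take DB $33,465. Book value $167,325.
Year 3: DB = ⌊$167,325 × 150%/9⌋ = $27,887; SL = ⌊$132,525/7⌋ = $18,932 → take DB $27,887. Book value $139,438.
Year 4: DB = ⌊$139,438 × 150%/9⌋ = $23,239; SL = ⌊$104,638/6⌋ = $17,439 → take DB $23,239. Book value $116,199.

$116,199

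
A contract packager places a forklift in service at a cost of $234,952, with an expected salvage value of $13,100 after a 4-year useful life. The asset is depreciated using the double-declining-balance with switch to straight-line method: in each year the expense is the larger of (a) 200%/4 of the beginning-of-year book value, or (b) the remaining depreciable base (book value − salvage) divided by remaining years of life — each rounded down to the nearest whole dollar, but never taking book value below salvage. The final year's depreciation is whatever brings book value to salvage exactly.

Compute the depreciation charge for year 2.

$58,738

Depreciable base = $234,952 − $13,100 = $221,852.
Year 1: DB = ⌊$234,952 × 200%/4⌋ = $117,476; SL = ⌊$221,852/4⌋ = $55,463 → take DB $117,476. Book value $117,476.
Year 2: DB = ⌊$117,476 × 200%/4⌋ = $58,738; SL = ⌊$104,376/3⌋ = $34,792 → take DB $58,738. Book value $58,738.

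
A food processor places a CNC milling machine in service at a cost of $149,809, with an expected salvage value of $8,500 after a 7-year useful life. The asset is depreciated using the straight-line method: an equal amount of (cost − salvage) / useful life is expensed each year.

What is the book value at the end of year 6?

$28,687

Depreciable base = $149,809 − $8,500 = $141,309.
Annual expense = $141,309 / 7 = $20,187.
End of year 1: book value $129,622.
End of year 2: book value $109,435.
End of year 3: book value $89,248.
End of year 4: book value $69,061.
End of year 5: book value $48,874.
End of year 6: book value $28,687.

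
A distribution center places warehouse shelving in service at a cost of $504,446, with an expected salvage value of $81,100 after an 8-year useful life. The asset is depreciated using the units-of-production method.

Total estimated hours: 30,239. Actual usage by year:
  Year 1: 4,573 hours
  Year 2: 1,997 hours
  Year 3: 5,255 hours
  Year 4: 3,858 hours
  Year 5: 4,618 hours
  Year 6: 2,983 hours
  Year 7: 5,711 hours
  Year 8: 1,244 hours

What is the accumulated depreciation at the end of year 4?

$219,562

Depreciable base = $504,446 − $81,100 = $423,346.
Rate = $423,346 / 30,239 hours = $14 per hour.
Year 1: 4,573 × $14 = $64,022. Book value $440,424.
Year 2: 1,997 × $14 = $27,958. Book value $412,466.
Year 3: 5,255 × $14 = $73,570. Book value $338,896.
Year 4: 3,858 × $14 = $54,012. Book value $284,884.
Accumulated through year 4 = $504,446 − $284,884 = $219,562.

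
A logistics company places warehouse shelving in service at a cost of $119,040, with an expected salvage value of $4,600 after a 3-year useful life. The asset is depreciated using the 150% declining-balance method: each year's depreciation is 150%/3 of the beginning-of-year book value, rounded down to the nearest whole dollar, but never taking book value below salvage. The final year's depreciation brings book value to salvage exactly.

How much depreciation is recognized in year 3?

Depreciable base = $119,040 − $4,600 = $114,440.
Year 1: ⌊$119,040 × 150%/3⌋ = $59,520. Book value $59,520.
Year 2: ⌊$59,520 × 150%/3⌋ = $29,760. Book value $29,760.
Year 3 (final): $29,760 − $4,600 = $25,160. Book value $4,600.

$25,160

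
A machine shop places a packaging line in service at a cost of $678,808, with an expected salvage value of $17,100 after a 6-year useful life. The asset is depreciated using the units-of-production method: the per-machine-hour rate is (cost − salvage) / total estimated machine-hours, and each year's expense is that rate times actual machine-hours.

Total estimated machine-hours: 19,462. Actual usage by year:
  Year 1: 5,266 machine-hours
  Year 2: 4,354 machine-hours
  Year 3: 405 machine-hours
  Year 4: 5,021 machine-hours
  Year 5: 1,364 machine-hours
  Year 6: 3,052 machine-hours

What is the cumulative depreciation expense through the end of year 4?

Depreciable base = $678,808 − $17,100 = $661,708.
Rate = $661,708 / 19,462 machine-hours = $34 per machine-hour.
Year 1: 5,266 × $34 = $179,044. Book value $499,764.
Year 2: 4,354 × $34 = $148,036. Book value $351,728.
Year 3: 405 × $34 = $13,770. Book value $337,958.
Year 4: 5,021 × $34 = $170,714. Book value $167,244.
Accumulated through year 4 = $678,808 − $167,244 = $511,564.

$511,564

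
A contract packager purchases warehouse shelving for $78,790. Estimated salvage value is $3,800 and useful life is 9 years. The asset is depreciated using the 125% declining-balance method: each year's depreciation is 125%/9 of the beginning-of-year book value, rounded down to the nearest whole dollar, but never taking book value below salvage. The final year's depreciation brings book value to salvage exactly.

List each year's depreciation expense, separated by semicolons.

$10,943; $9,423; $8,114; $6,987; $6,017; $5,181; $4,461; $3,842; $20,022

Depreciable base = $78,790 − $3,800 = $74,990.
Year 1: ⌊$78,790 × 125%/9⌋ = $10,943. Book value $67,847.
Year 2: ⌊$67,847 × 125%/9⌋ = $9,423. Book value $58,424.
Year 3: ⌊$58,424 × 125%/9⌋ = $8,114. Book value $50,310.
Year 4: ⌊$50,310 × 125%/9⌋ = $6,987. Book value $43,323.
Year 5: ⌊$43,323 × 125%/9⌋ = $6,017. Book value $37,306.
Year 6: ⌊$37,306 × 125%/9⌋ = $5,181. Book value $32,125.
Year 7: ⌊$32,125 × 125%/9⌋ = $4,461. Book value $27,664.
Year 8: ⌊$27,664 × 125%/9⌋ = $3,842. Book value $23,822.
Year 9 (final): $23,822 − $3,800 = $20,022. Book value $3,800.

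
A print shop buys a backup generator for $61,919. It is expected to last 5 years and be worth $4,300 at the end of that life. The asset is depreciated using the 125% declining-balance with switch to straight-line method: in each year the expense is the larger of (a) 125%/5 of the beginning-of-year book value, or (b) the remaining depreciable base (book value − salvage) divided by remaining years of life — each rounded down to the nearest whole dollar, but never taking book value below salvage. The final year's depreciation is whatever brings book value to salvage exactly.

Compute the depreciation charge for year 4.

Depreciable base = $61,919 − $4,300 = $57,619.
Year 1: DB = ⌊$61,919 × 125%/5⌋ = $15,479; SL = ⌊$57,619/5⌋ = $11,523 → take DB $15,479. Book value $46,440.
Year 2: DB = ⌊$46,440 × 125%/5⌋ = $11,610; SL = ⌊$42,140/4⌋ = $10,535 → take DB $11,610. Book value $34,830.
Year 3: DB = ⌊$34,830 × 125%/5⌋ = $8,707; SL = ⌊$30,530/3⌋ = $10,176 → take SL $10,176. Book value $24,654.
Year 4: DB = ⌊$24,654 × 125%/5⌋ = $6,163; SL = ⌊$20,354/2⌋ = $10,177 → take SL $10,177. Book value $14,477.

$10,177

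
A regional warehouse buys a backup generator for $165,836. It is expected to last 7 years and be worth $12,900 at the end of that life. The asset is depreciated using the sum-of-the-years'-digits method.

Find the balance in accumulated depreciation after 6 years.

$147,474

Depreciable base = $165,836 − $12,900 = $152,936.
Sum of the years' digits = 7+6+5+4+3+2+1 = 28.
Year 1: $152,936 × 7/28 = $38,234. Book value $127,602.
Year 2: $152,936 × 6/28 = $32,772. Book value $94,830.
Year 3: $152,936 × 5/28 = $27,310. Book value $67,520.
Year 4: $152,936 × 4/28 = $21,848. Book value $45,672.
Year 5: $152,936 × 3/28 = $16,386. Book value $29,286.
Year 6: $152,936 × 2/28 = $10,924. Book value $18,362.
Accumulated through year 6 = $165,836 − $18,362 = $147,474.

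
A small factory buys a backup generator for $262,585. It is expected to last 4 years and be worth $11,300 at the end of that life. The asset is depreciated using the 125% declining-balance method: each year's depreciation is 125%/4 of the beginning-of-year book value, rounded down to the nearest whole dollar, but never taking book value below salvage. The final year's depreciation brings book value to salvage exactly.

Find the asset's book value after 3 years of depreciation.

$85,328

Depreciable base = $262,585 − $11,300 = $251,285.
Year 1: ⌊$262,585 × 125%/4⌋ = $82,057. Book value $180,528.
Year 2: ⌊$180,528 × 125%/4⌋ = $56,415. Book value $124,113.
Year 3: ⌊$124,113 × 125%/4⌋ = $38,785. Book value $85,328.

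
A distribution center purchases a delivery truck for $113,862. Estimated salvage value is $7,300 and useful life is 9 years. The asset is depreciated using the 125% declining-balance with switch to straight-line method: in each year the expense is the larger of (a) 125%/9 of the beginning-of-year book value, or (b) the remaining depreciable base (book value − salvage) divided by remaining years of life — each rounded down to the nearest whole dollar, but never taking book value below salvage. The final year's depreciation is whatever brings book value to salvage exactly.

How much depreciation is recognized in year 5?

$10,901

Depreciable base = $113,862 − $7,300 = $106,562.
Year 1: DB = ⌊$113,862 × 125%/9⌋ = $15,814; SL = ⌊$106,562/9⌋ = $11,840 → take DB $15,814. Book value $98,048.
Year 2: DB = ⌊$98,048 × 125%/9⌋ = $13,617; SL = ⌊$90,748/8⌋ = $11,343 → take DB $13,617. Book value $84,431.
Year 3: DB = ⌊$84,431 × 125%/9⌋ = $11,726; SL = ⌊$77,131/7⌋ = $11,018 → take DB $11,726. Book value $72,705.
Year 4: DB = ⌊$72,705 × 125%/9⌋ = $10,097; SL = ⌊$65,405/6⌋ = $10,900 → take SL $10,900. Book value $61,805.
Year 5: DB = ⌊$61,805 × 125%/9⌋ = $8,584; SL = ⌊$54,505/5⌋ = $10,901 → take SL $10,901. Book value $50,904.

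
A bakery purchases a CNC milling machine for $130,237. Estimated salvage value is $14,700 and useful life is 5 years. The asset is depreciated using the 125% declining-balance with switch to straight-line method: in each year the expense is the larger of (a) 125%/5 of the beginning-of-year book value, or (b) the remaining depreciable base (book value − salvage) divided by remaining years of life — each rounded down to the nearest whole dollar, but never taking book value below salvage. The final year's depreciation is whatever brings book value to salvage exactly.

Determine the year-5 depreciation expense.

$19,520

Depreciable base = $130,237 − $14,700 = $115,537.
Year 1: DB = ⌊$130,237 × 125%/5⌋ = $32,559; SL = ⌊$115,537/5⌋ = $23,107 → take DB $32,559. Book value $97,678.
Year 2: DB = ⌊$97,678 × 125%/5⌋ = $24,419; SL = ⌊$82,978/4⌋ = $20,744 → take DB $24,419. Book value $73,259.
Year 3: DB = ⌊$73,259 × 125%/5⌋ = $18,314; SL = ⌊$58,559/3⌋ = $19,519 → take SL $19,519. Book value $53,740.
Year 4: DB = ⌊$53,740 × 125%/5⌋ = $13,435; SL = ⌊$39,040/2⌋ = $19,520 → take SL $19,520. Book value $34,220.
Year 5 (final): $34,220 − $14,700 = $19,520. Book value $14,700.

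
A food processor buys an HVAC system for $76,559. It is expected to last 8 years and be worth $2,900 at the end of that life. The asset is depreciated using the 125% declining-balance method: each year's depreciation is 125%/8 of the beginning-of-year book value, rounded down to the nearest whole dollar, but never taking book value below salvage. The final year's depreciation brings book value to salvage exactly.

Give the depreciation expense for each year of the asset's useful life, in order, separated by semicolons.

$11,962; $10,093; $8,516; $7,185; $6,062; $5,115; $4,316; $20,410

Depreciable base = $76,559 − $2,900 = $73,659.
Year 1: ⌊$76,559 × 125%/8⌋ = $11,962. Book value $64,597.
Year 2: ⌊$64,597 × 125%/8⌋ = $10,093. Book value $54,504.
Year 3: ⌊$54,504 × 125%/8⌋ = $8,516. Book value $45,988.
Year 4: ⌊$45,988 × 125%/8⌋ = $7,185. Book value $38,803.
Year 5: ⌊$38,803 × 125%/8⌋ = $6,062. Book value $32,741.
Year 6: ⌊$32,741 × 125%/8⌋ = $5,115. Book value $27,626.
Year 7: ⌊$27,626 × 125%/8⌋ = $4,316. Book value $23,310.
Year 8 (final): $23,310 − $2,900 = $20,410. Book value $2,900.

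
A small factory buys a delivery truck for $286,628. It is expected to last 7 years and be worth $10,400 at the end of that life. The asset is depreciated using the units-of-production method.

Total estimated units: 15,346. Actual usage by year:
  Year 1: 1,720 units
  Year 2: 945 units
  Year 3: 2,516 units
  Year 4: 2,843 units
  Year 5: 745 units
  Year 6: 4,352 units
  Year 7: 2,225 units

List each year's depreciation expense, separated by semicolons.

Depreciable base = $286,628 − $10,400 = $276,228.
Rate = $276,228 / 15,346 units = $18 per unit.
Year 1: 1,720 × $18 = $30,960. Book value $255,668.
Year 2: 945 × $18 = $17,010. Book value $238,658.
Year 3: 2,516 × $18 = $45,288. Book value $193,370.
Year 4: 2,843 × $18 = $51,174. Book value $142,196.
Year 5: 745 × $18 = $13,410. Book value $128,786.
Year 6: 4,352 × $18 = $78,336. Book value $50,450.
Year 7: 2,225 × $18 = $40,050. Book value $10,400.

$30,960; $17,010; $45,288; $51,174; $13,410; $78,336; $40,050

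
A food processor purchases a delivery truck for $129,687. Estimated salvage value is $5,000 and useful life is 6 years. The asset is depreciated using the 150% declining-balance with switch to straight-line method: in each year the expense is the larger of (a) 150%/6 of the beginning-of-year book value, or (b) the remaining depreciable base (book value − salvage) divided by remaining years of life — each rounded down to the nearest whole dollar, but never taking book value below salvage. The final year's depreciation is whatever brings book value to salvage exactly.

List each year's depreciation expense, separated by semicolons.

$32,421; $24,316; $18,237; $16,571; $16,571; $16,571

Depreciable base = $129,687 − $5,000 = $124,687.
Year 1: DB = ⌊$129,687 × 150%/6⌋ = $32,421; SL = ⌊$124,687/6⌋ = $20,781 → take DB $32,421. Book value $97,266.
Year 2: DB = ⌊$97,266 × 150%/6⌋ = $24,316; SL = ⌊$92,266/5⌋ = $18,453 → take DB $24,316. Book value $72,950.
Year 3: DB = ⌊$72,950 × 150%/6⌋ = $18,237; SL = ⌊$67,950/4⌋ = $16,987 → take DB $18,237. Book value $54,713.
Year 4: DB = ⌊$54,713 × 150%/6⌋ = $13,678; SL = ⌊$49,713/3⌋ = $16,571 → take SL $16,571. Book value $38,142.
Year 5: DB = ⌊$38,142 × 150%/6⌋ = $9,535; SL = ⌊$33,142/2⌋ = $16,571 → take SL $16,571. Book value $21,571.
Year 6 (final): $21,571 − $5,000 = $16,571. Book value $5,000.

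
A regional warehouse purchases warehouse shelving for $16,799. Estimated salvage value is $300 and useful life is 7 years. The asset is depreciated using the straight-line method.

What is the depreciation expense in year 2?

Depreciable base = $16,799 − $300 = $16,499.
Annual expense = $16,499 / 7 = $2,357.

$2,357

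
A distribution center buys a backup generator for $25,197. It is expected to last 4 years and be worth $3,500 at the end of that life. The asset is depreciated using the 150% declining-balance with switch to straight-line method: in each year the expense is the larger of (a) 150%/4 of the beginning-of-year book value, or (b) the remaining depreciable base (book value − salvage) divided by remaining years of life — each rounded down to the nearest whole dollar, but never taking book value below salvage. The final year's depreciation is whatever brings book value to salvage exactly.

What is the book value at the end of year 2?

Depreciable base = $25,197 − $3,500 = $21,697.
Year 1: DB = ⌊$25,197 × 150%/4⌋ = $9,448; SL = ⌊$21,697/4⌋ = $5,424 → take DB $9,448. Book value $15,749.
Year 2: DB = ⌊$15,749 × 150%/4⌋ = $5,905; SL = ⌊$12,249/3⌋ = $4,083 → take DB $5,905. Book value $9,844.

$9,844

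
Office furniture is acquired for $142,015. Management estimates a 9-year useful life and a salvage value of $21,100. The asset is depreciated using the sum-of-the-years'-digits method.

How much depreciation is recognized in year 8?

$5,374

Depreciable base = $142,015 − $21,100 = $120,915.
Sum of the years' digits = 9+8+7+6+5+4+3+2+1 = 45.
Year 1: $120,915 × 9/45 = $24,183. Book value $117,832.
Year 2: $120,915 × 8/45 = $21,496. Book value $96,336.
Year 3: $120,915 × 7/45 = $18,809. Book value $77,527.
Year 4: $120,915 × 6/45 = $16,122. Book value $61,405.
Year 5: $120,915 × 5/45 = $13,435. Book value $47,970.
Year 6: $120,915 × 4/45 = $10,748. Book value $37,222.
Year 7: $120,915 × 3/45 = $8,061. Book value $29,161.
Year 8: $120,915 × 2/45 = $5,374. Book value $23,787.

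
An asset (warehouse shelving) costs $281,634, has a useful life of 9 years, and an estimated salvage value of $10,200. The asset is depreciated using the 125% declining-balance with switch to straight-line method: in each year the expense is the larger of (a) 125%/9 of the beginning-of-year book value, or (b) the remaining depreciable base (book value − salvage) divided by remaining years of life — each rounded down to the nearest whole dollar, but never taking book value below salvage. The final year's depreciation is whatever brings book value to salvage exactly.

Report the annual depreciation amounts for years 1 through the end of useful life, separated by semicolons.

$39,115; $33,683; $29,005; $28,271; $28,272; $28,272; $28,272; $28,272; $28,272

Depreciable base = $281,634 − $10,200 = $271,434.
Year 1: DB = ⌊$281,634 × 125%/9⌋ = $39,115; SL = ⌊$271,434/9⌋ = $30,159 → take DB $39,115. Book value $242,519.
Year 2: DB = ⌊$242,519 × 125%/9⌋ = $33,683; SL = ⌊$232,319/8⌋ = $29,039 → take DB $33,683. Book value $208,836.
Year 3: DB = ⌊$208,836 × 125%/9⌋ = $29,005; SL = ⌊$198,636/7⌋ = $28,376 → take DB $29,005. Book value $179,831.
Year 4: DB = ⌊$179,831 × 125%/9⌋ = $24,976; SL = ⌊$169,631/6⌋ = $28,271 → take SL $28,271. Book value $151,560.
Year 5: DB = ⌊$151,560 × 125%/9⌋ = $21,050; SL = ⌊$141,360/5⌋ = $28,272 → take SL $28,272. Book value $123,288.
Year 6: DB = ⌊$123,288 × 125%/9⌋ = $17,123; SL = ⌊$113,088/4⌋ = $28,272 → take SL $28,272. Book value $95,016.
Year 7: DB = ⌊$95,016 × 125%/9⌋ = $13,196; SL = ⌊$84,816/3⌋ = $28,272 → take SL $28,272. Book value $66,744.
Year 8: DB = ⌊$66,744 × 125%/9⌋ = $9,270; SL = ⌊$56,544/2⌋ = $28,272 → take SL $28,272. Book value $38,472.
Year 9 (final): $38,472 − $10,200 = $28,272. Book value $10,200.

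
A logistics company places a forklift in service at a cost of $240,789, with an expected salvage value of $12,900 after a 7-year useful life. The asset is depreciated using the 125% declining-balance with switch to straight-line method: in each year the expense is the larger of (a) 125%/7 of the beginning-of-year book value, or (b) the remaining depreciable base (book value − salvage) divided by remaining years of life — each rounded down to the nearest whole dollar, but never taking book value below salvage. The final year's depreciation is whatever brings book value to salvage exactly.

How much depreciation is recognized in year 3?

Depreciable base = $240,789 − $12,900 = $227,889.
Year 1: DB = ⌊$240,789 × 125%/7⌋ = $42,998; SL = ⌊$227,889/7⌋ = $32,555 → take DB $42,998. Book value $197,791.
Year 2: DB = ⌊$197,791 × 125%/7⌋ = $35,319; SL = ⌊$184,891/6⌋ = $30,815 → take DB $35,319. Book value $162,472.
Year 3: DB = ⌊$162,472 × 125%/7⌋ = $29,012; SL = ⌊$149,572/5⌋ = $29,914 → take SL $29,914. Book value $132,558.

$29,914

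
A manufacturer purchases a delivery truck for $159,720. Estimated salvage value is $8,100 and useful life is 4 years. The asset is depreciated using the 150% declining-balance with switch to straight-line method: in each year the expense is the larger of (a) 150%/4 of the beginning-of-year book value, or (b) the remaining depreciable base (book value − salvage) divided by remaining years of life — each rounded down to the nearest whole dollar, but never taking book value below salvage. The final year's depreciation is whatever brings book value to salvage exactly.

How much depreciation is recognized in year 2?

$37,434

Depreciable base = $159,720 − $8,100 = $151,620.
Year 1: DB = ⌊$159,720 × 150%/4⌋ = $59,895; SL = ⌊$151,620/4⌋ = $37,905 → take DB $59,895. Book value $99,825.
Year 2: DB = ⌊$99,825 × 150%/4⌋ = $37,434; SL = ⌊$91,725/3⌋ = $30,575 → take DB $37,434. Book value $62,391.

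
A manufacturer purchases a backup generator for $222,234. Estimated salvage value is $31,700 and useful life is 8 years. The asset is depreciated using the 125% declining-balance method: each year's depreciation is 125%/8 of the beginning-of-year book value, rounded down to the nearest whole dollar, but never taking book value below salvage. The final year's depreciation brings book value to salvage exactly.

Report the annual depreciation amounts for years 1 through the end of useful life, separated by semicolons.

$34,724; $29,298; $24,720; $20,858; $17,599; $14,849; $12,529; $35,957

Depreciable base = $222,234 − $31,700 = $190,534.
Year 1: ⌊$222,234 × 125%/8⌋ = $34,724. Book value $187,510.
Year 2: ⌊$187,510 × 125%/8⌋ = $29,298. Book value $158,212.
Year 3: ⌊$158,212 × 125%/8⌋ = $24,720. Book value $133,492.
Year 4: ⌊$133,492 × 125%/8⌋ = $20,858. Book value $112,634.
Year 5: ⌊$112,634 × 125%/8⌋ = $17,599. Book value $95,035.
Year 6: ⌊$95,035 × 125%/8⌋ = $14,849. Book value $80,186.
Year 7: ⌊$80,186 × 125%/8⌋ = $12,529. Book value $67,657.
Year 8 (final): $67,657 − $31,700 = $35,957. Book value $31,700.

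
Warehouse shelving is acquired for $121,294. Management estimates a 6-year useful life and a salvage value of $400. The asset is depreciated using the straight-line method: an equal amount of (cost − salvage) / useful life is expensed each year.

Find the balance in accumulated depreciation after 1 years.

Depreciable base = $121,294 − $400 = $120,894.
Annual expense = $120,894 / 6 = $20,149.
End of year 1: book value $101,145.
Accumulated through year 1 = $121,294 − $101,145 = $20,149.

$20,149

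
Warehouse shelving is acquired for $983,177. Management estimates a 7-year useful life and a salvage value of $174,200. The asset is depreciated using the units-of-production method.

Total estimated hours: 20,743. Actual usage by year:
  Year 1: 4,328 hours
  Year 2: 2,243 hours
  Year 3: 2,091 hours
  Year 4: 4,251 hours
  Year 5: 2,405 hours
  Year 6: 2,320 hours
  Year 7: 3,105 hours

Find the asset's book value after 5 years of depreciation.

$385,775

Depreciable base = $983,177 − $174,200 = $808,977.
Rate = $808,977 / 20,743 hours = $39 per hour.
Year 1: 4,328 × $39 = $168,792. Book value $814,385.
Year 2: 2,243 × $39 = $87,477. Book value $726,908.
Year 3: 2,091 × $39 = $81,549. Book value $645,359.
Year 4: 4,251 × $39 = $165,789. Book value $479,570.
Year 5: 2,405 × $39 = $93,795. Book value $385,775.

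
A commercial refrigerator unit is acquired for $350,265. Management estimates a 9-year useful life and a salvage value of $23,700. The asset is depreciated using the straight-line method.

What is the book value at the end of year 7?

Depreciable base = $350,265 − $23,700 = $326,565.
Annual expense = $326,565 / 9 = $36,285.
End of year 1: book value $313,980.
End of year 2: book value $277,695.
End of year 3: book value $241,410.
End of year 4: book value $205,125.
End of year 5: book value $168,840.
End of year 6: book value $132,555.
End of year 7: book value $96,270.

$96,270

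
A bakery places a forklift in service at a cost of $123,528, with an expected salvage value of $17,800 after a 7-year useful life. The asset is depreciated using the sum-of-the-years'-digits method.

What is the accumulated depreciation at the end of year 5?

$94,400

Depreciable base = $123,528 − $17,800 = $105,728.
Sum of the years' digits = 7+6+5+4+3+2+1 = 28.
Year 1: $105,728 × 7/28 = $26,432. Book value $97,096.
Year 2: $105,728 × 6/28 = $22,656. Book value $74,440.
Year 3: $105,728 × 5/28 = $18,880. Book value $55,560.
Year 4: $105,728 × 4/28 = $15,104. Book value $40,456.
Year 5: $105,728 × 3/28 = $11,328. Book value $29,128.
Accumulated through year 5 = $123,528 − $29,128 = $94,400.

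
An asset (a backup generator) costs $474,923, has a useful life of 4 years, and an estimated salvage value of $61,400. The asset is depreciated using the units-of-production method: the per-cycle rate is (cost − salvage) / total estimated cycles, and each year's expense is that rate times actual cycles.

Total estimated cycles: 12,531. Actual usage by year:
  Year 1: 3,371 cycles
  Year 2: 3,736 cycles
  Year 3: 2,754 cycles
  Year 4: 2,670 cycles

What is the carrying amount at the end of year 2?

$240,392

Depreciable base = $474,923 − $61,400 = $413,523.
Rate = $413,523 / 12,531 cycles = $33 per cycle.
Year 1: 3,371 × $33 = $111,243. Book value $363,680.
Year 2: 3,736 × $33 = $123,288. Book value $240,392.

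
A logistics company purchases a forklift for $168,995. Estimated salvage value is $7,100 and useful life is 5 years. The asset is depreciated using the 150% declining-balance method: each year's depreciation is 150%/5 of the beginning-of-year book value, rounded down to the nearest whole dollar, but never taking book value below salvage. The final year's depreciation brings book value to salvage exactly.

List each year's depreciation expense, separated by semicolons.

$50,698; $35,489; $24,842; $17,389; $33,477

Depreciable base = $168,995 − $7,100 = $161,895.
Year 1: ⌊$168,995 × 150%/5⌋ = $50,698. Book value $118,297.
Year 2: ⌊$118,297 × 150%/5⌋ = $35,489. Book value $82,808.
Year 3: ⌊$82,808 × 150%/5⌋ = $24,842. Book value $57,966.
Year 4: ⌊$57,966 × 150%/5⌋ = $17,389. Book value $40,577.
Year 5 (final): $40,577 − $7,100 = $33,477. Book value $7,100.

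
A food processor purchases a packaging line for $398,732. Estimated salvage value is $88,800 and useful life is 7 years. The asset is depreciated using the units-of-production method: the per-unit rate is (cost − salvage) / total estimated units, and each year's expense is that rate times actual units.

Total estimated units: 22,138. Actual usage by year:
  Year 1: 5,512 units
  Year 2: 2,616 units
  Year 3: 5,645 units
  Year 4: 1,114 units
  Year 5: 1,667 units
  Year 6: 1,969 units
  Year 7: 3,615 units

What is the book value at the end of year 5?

$166,976

Depreciable base = $398,732 − $88,800 = $309,932.
Rate = $309,932 / 22,138 units = $14 per unit.
Year 1: 5,512 × $14 = $77,168. Book value $321,564.
Year 2: 2,616 × $14 = $36,624. Book value $284,940.
Year 3: 5,645 × $14 = $79,030. Book value $205,910.
Year 4: 1,114 × $14 = $15,596. Book value $190,314.
Year 5: 1,667 × $14 = $23,338. Book value $166,976.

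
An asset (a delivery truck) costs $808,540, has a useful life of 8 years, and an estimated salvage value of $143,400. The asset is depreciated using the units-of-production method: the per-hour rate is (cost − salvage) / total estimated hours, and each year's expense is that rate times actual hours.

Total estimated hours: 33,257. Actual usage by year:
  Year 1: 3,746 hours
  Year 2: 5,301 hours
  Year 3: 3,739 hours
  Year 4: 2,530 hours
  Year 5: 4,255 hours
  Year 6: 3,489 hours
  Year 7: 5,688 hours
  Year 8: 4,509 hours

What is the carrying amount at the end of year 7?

$233,580

Depreciable base = $808,540 − $143,400 = $665,140.
Rate = $665,140 / 33,257 hours = $20 per hour.
Year 1: 3,746 × $20 = $74,920. Book value $733,620.
Year 2: 5,301 × $20 = $106,020. Book value $627,600.
Year 3: 3,739 × $20 = $74,780. Book value $552,820.
Year 4: 2,530 × $20 = $50,600. Book value $502,220.
Year 5: 4,255 × $20 = $85,100. Book value $417,120.
Year 6: 3,489 × $20 = $69,780. Book value $347,340.
Year 7: 5,688 × $20 = $113,760. Book value $233,580.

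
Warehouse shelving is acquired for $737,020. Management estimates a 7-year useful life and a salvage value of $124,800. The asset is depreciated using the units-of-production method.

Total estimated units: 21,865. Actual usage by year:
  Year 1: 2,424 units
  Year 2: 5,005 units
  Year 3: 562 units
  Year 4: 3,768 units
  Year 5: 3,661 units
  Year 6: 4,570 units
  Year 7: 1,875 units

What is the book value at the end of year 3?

Depreciable base = $737,020 − $124,800 = $612,220.
Rate = $612,220 / 21,865 units = $28 per unit.
Year 1: 2,424 × $28 = $67,872. Book value $669,148.
Year 2: 5,005 × $28 = $140,140. Book value $529,008.
Year 3: 562 × $28 = $15,736. Book value $513,272.

$513,272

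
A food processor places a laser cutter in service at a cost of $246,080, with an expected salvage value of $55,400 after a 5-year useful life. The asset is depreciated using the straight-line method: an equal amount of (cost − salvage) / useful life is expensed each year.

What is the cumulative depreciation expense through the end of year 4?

$152,544

Depreciable base = $246,080 − $55,400 = $190,680.
Annual expense = $190,680 / 5 = $38,136.
End of year 1: book value $207,944.
End of year 2: book value $169,808.
End of year 3: book value $131,672.
End of year 4: book value $93,536.
Accumulated through year 4 = $246,080 − $93,536 = $152,544.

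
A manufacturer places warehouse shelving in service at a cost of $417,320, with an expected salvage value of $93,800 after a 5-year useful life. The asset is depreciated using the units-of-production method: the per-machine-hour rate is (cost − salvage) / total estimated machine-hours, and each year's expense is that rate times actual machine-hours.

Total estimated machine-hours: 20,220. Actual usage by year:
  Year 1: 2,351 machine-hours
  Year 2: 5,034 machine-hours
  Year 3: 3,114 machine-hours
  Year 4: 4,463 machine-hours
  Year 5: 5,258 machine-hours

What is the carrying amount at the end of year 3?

$249,336

Depreciable base = $417,320 − $93,800 = $323,520.
Rate = $323,520 / 20,220 machine-hours = $16 per machine-hour.
Year 1: 2,351 × $16 = $37,616. Book value $379,704.
Year 2: 5,034 × $16 = $80,544. Book value $299,160.
Year 3: 3,114 × $16 = $49,824. Book value $249,336.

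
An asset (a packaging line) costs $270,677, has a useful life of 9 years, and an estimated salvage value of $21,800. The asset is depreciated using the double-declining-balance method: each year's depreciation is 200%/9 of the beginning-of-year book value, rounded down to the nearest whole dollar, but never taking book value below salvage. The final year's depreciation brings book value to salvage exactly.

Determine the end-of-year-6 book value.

$59,924

Depreciable base = $270,677 − $21,800 = $248,877.
Year 1: ⌊$270,677 × 200%/9⌋ = $60,150. Book value $210,527.
Year 2: ⌊$210,527 × 200%/9⌋ = $46,783. Book value $163,744.
Year 3: ⌊$163,744 × 200%/9⌋ = $36,387. Book value $127,357.
Year 4: ⌊$127,357 × 200%/9⌋ = $28,301. Book value $99,056.
Year 5: ⌊$99,056 × 200%/9⌋ = $22,012. Book value $77,044.
Year 6: ⌊$77,044 × 200%/9⌋ = $17,120. Book value $59,924.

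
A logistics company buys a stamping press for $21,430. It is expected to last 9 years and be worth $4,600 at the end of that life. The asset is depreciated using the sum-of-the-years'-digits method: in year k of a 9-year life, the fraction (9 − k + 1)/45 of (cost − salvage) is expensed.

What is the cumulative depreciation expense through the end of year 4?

$11,220

Depreciable base = $21,430 − $4,600 = $16,830.
Sum of the years' digits = 9+8+7+6+5+4+3+2+1 = 45.
Year 1: $16,830 × 9/45 = $3,366. Book value $18,064.
Year 2: $16,830 × 8/45 = $2,992. Book value $15,072.
Year 3: $16,830 × 7/45 = $2,618. Book value $12,454.
Year 4: $16,830 × 6/45 = $2,244. Book value $10,210.
Accumulated through year 4 = $21,430 − $10,210 = $11,220.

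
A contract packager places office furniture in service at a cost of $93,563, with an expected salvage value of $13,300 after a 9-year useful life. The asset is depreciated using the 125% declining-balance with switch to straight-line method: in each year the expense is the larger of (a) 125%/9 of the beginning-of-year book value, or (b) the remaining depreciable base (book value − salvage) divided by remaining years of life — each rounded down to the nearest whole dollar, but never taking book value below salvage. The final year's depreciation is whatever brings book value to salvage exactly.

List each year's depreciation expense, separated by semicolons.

$12,994; $11,190; $9,635; $8,297; $7,629; $7,629; $7,629; $7,630; $7,630

Depreciable base = $93,563 − $13,300 = $80,263.
Year 1: DB = ⌊$93,563 × 125%/9⌋ = $12,994; SL = ⌊$80,263/9⌋ = $8,918 → take DB $12,994. Book value $80,569.
Year 2: DB = ⌊$80,569 × 125%/9⌋ = $11,190; SL = ⌊$67,269/8⌋ = $8,408 → take DB $11,190. Book value $69,379.
Year 3: DB = ⌊$69,379 × 125%/9⌋ = $9,635; SL = ⌊$56,079/7⌋ = $8,011 → take DB $9,635. Book value $59,744.
Year 4: DB = ⌊$59,744 × 125%/9⌋ = $8,297; SL = ⌊$46,444/6⌋ = $7,740 → take DB $8,297. Book value $51,447.
Year 5: DB = ⌊$51,447 × 125%/9⌋ = $7,145; SL = ⌊$38,147/5⌋ = $7,629 → take SL $7,629. Book value $43,818.
Year 6: DB = ⌊$43,818 × 125%/9⌋ = $6,085; SL = ⌊$30,518/4⌋ = $7,629 → take SL $7,629. Book value $36,189.
Year 7: DB = ⌊$36,189 × 125%/9⌋ = $5,026; SL = ⌊$22,889/3⌋ = $7,629 → take SL $7,629. Book value $28,560.
Year 8: DB = ⌊$28,560 × 125%/9⌋ = $3,966; SL = ⌊$15,260/2⌋ = $7,630 → take SL $7,630. Book value $20,930.
Year 9 (final): $20,930 − $13,300 = $7,630. Book value $13,300.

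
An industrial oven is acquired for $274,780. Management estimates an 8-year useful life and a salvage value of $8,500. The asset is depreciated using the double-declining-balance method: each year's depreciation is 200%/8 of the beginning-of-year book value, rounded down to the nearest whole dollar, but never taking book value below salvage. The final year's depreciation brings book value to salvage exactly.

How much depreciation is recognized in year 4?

Depreciable base = $274,780 − $8,500 = $266,280.
Year 1: ⌊$274,780 × 200%/8⌋ = $68,695. Book value $206,085.
Year 2: ⌊$206,085 × 200%/8⌋ = $51,521. Book value $154,564.
Year 3: ⌊$154,564 × 200%/8⌋ = $38,641. Book value $115,923.
Year 4: ⌊$115,923 × 200%/8⌋ = $28,980. Book value $86,943.

$28,980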